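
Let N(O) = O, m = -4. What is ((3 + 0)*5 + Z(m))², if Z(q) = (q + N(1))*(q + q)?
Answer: 1521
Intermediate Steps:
Z(q) = 2*q*(1 + q) (Z(q) = (q + 1)*(q + q) = (1 + q)*(2*q) = 2*q*(1 + q))
((3 + 0)*5 + Z(m))² = ((3 + 0)*5 + 2*(-4)*(1 - 4))² = (3*5 + 2*(-4)*(-3))² = (15 + 24)² = 39² = 1521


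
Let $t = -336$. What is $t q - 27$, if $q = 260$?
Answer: $-87387$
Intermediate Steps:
$t q - 27 = \left(-336\right) 260 - 27 = -87360 - 27 = -87387$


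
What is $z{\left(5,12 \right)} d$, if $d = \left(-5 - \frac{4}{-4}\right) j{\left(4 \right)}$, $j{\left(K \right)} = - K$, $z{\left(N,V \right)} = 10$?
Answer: $160$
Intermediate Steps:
$d = 16$ ($d = \left(-5 - \frac{4}{-4}\right) \left(\left(-1\right) 4\right) = \left(-5 - -1\right) \left(-4\right) = \left(-5 + 1\right) \left(-4\right) = \left(-4\right) \left(-4\right) = 16$)
$z{\left(5,12 \right)} d = 10 \cdot 16 = 160$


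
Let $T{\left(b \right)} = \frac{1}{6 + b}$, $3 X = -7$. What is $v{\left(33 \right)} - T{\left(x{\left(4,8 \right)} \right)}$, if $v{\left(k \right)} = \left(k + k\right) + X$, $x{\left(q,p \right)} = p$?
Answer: $\frac{2671}{42} \approx 63.595$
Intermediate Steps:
$X = - \frac{7}{3}$ ($X = \frac{1}{3} \left(-7\right) = - \frac{7}{3} \approx -2.3333$)
$v{\left(k \right)} = - \frac{7}{3} + 2 k$ ($v{\left(k \right)} = \left(k + k\right) - \frac{7}{3} = 2 k - \frac{7}{3} = - \frac{7}{3} + 2 k$)
$v{\left(33 \right)} - T{\left(x{\left(4,8 \right)} \right)} = \left(- \frac{7}{3} + 2 \cdot 33\right) - \frac{1}{6 + 8} = \left(- \frac{7}{3} + 66\right) - \frac{1}{14} = \frac{191}{3} - \frac{1}{14} = \frac{2671}{42}$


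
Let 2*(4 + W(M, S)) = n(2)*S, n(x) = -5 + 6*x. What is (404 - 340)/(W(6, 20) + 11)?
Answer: 64/77 ≈ 0.83117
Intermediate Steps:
W(M, S) = -4 + 7*S/2 (W(M, S) = -4 + ((-5 + 6*2)*S)/2 = -4 + ((-5 + 12)*S)/2 = -4 + (7*S)/2 = -4 + 7*S/2)
(404 - 340)/(W(6, 20) + 11) = (404 - 340)/((-4 + (7/2)*20) + 11) = 64/((-4 + 70) + 11) = 64/(66 + 11) = 64/77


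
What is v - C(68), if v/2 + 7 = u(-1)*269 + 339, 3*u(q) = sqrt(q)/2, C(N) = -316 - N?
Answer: 1048 + 269*I/3 ≈ 1048.0 + 89.667*I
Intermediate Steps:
u(q) = sqrt(q)/6 (u(q) = (sqrt(q)/2)/3 = sqrt(q)/6)
v = 664 + 269*I/3 (v = -14 + 2*((sqrt(-1)/6)*269 + 339) = -14 + 2*((I/6)*269 + 339) = -14 + 2*(269*I/6 + 339) = -14 + 2*(339 + 269*I/6) = -14 + (678 + 269*I/3) = 664 + 269*I/3 ≈ 664.0 + 89.667*I)
v - C(68) = (664 + 269*I/3) - (-316 - 1*68) = (664 + 269*I/3) - (-316 - 68) = (664 + 269*I/3) - 1*(-384) = (664 + 269*I/3) + 384 = 1048 + 269*I/3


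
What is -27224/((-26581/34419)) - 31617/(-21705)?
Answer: 6779640500319/192313535 ≈ 35253.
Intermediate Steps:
-27224/((-26581/34419)) - 31617/(-21705) = -27224/((-26581*1/34419)) - 31617*(-1/21705) = -27224/(-26581/34419) + 10539/7235 = -27224*(-34419/26581) + 10539/7235 = 937022856/26581 + 10539/7235 = 6779640500319/192313535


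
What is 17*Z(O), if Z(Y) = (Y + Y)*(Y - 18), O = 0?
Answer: 0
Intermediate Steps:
Z(Y) = 2*Y*(-18 + Y) (Z(Y) = (2*Y)*(-18 + Y) = 2*Y*(-18 + Y))
17*Z(O) = 17*(2*0*(-18 + 0)) = 17*(2*0*(-18)) = 17*0 = 0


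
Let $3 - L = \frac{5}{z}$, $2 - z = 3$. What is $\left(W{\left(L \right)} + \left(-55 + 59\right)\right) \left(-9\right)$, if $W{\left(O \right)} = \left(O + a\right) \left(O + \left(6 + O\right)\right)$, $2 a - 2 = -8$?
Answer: $-1026$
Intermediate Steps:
$z = -1$ ($z = 2 - 3 = -1$)
$a = -3$ ($a = 1 + \frac{1}{2} \left(-8\right) = 1 - 4 = -3$)
$L = 8$ ($L = 3 - \frac{5}{-1} = 3 - 5 \left(-1\right) = 3 - -5 = 3 + 5 = 8$)
$W{\left(O \right)} = \left(-3 + O\right) \left(6 + 2 O\right)$ ($W{\left(O \right)} = \left(O - 3\right) \left(O + \left(6 + O\right)\right) = \left(-3 + O\right) \left(6 + 2 O\right)$)
$\left(W{\left(L \right)} + \left(-55 + 59\right)\right) \left(-9\right) = \left(\left(-18 + 2 \cdot 8^{2}\right) + \left(-55 + 59\right)\right) \left(-9\right) = \left(\left(-18 + 2 \cdot 64\right) + 4\right) \left(-9\right) = \left(\left(-18 + 128\right) + 4\right) \left(-9\right) = \left(110 + 4\right) \left(-9\right) = 114 \left(-9\right) = -1026$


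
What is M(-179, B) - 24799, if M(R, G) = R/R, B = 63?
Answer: -24798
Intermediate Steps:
M(R, G) = 1
M(-179, B) - 24799 = 1 - 24799 = -24798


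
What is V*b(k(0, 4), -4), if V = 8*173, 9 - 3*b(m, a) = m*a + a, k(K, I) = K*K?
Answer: 17992/3 ≈ 5997.3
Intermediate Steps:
k(K, I) = K**2
b(m, a) = 3 - a/3 - a*m/3 (b(m, a) = 3 - (m*a + a)/3 = 3 - (a*m + a)/3 = 3 - (a + a*m)/3 = 3 + (-a/3 - a*m/3) = 3 - a/3 - a*m/3)
V = 1384
V*b(k(0, 4), -4) = 1384*(3 - 1/3*(-4) - 1/3*(-4)*0**2) = 1384*(3 + 4/3 - 1/3*(-4)*0) = 1384*(3 + 4/3 + 0) = 1384*(13/3) = 17992/3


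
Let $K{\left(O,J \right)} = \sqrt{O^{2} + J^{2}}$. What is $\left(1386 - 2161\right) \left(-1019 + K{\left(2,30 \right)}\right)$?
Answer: $789725 - 1550 \sqrt{226} \approx 7.6642 \cdot 10^{5}$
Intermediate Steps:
$K{\left(O,J \right)} = \sqrt{J^{2} + O^{2}}$
$\left(1386 - 2161\right) \left(-1019 + K{\left(2,30 \right)}\right) = \left(1386 - 2161\right) \left(-1019 + \sqrt{30^{2} + 2^{2}}\right) = - 775 \left(-1019 + \sqrt{900 + 4}\right) = - 775 \left(-1019 + \sqrt{904}\right) = - 775 \left(-1019 + 2 \sqrt{226}\right) = 789725 - 1550 \sqrt{226}$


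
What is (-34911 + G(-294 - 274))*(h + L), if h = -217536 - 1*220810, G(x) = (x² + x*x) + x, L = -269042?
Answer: -431343273372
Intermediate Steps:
G(x) = x + 2*x² (G(x) = (x² + x²) + x = 2*x² + x = x + 2*x²)
h = -438346 (h = -217536 - 220810 = -438346)
(-34911 + G(-294 - 274))*(h + L) = (-34911 + (-294 - 274)*(1 + 2*(-294 - 274)))*(-438346 - 269042) = (-34911 - 568*(1 + 2*(-568)))*(-707388) = (-34911 - 568*(1 - 1136))*(-707388) = (-34911 - 568*(-1135))*(-707388) = (-34911 + 644680)*(-707388) = 609769*(-707388) = -431343273372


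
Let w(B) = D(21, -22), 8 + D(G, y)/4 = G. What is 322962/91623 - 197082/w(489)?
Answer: -3006741677/794066 ≈ -3786.5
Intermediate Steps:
D(G, y) = -32 + 4*G
w(B) = 52 (w(B) = -32 + 4*21 = -32 + 84 = 52)
322962/91623 - 197082/w(489) = 322962/91623 - 197082/52 = 322962*(1/91623) - 197082*1/52 = 107654/30541 - 98541/26 = -3006741677/794066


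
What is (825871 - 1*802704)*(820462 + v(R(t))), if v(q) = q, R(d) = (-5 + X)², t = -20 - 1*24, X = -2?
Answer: 19008778337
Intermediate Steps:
t = -44 (t = -20 - 24 = -44)
R(d) = 49 (R(d) = (-5 - 2)² = (-7)² = 49)
(825871 - 1*802704)*(820462 + v(R(t))) = (825871 - 1*802704)*(820462 + 49) = (825871 - 802704)*820511 = 23167*820511 = 19008778337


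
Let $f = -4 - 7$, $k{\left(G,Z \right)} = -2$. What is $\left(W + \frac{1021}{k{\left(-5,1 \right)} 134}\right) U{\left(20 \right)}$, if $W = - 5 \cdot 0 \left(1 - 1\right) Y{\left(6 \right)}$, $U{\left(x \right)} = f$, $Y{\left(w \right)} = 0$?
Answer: $\frac{11231}{268} \approx 41.907$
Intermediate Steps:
$f = -11$ ($f = -4 - 7 = -11$)
$U{\left(x \right)} = -11$
$W = 0$ ($W = - 5 \cdot 0 \left(1 - 1\right) 0 = - 5 \cdot 0 \cdot 0 \cdot 0 = \left(-5\right) 0 \cdot 0 = 0 \cdot 0 = 0$)
$\left(W + \frac{1021}{k{\left(-5,1 \right)} 134}\right) U{\left(20 \right)} = \left(0 + \frac{1021}{\left(-2\right) 134}\right) \left(-11\right) = \left(0 + \frac{1021}{-268}\right) \left(-11\right) = \left(0 + 1021 \left(- \frac{1}{268}\right)\right) \left(-11\right) = \left(0 - \frac{1021}{268}\right) \left(-11\right) = \left(- \frac{1021}{268}\right) \left(-11\right) = \frac{11231}{268}$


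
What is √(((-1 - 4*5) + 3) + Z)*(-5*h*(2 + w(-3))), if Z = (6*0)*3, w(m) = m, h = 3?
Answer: 45*I*√2 ≈ 63.64*I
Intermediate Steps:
Z = 0 (Z = 0*3 = 0)
√(((-1 - 4*5) + 3) + Z)*(-5*h*(2 + w(-3))) = √(((-1 - 4*5) + 3) + 0)*(-15*(2 - 3)) = √(((-1 - 20) + 3) + 0)*(-15*(-1)) = √((-21 + 3) + 0)*(-5*(-3)) = √(-18 + 0)*15 = √(-18)*15 = (3*I*√2)*15 = 45*I*√2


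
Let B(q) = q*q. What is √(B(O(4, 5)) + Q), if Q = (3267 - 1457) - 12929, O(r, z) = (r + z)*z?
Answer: I*√9094 ≈ 95.362*I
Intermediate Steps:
O(r, z) = z*(r + z)
B(q) = q²
Q = -11119 (Q = 1810 - 12929 = -11119)
√(B(O(4, 5)) + Q) = √((5*(4 + 5))² - 11119) = √((5*9)² - 11119) = √(45² - 11119) = √(2025 - 11119) = √(-9094) = I*√9094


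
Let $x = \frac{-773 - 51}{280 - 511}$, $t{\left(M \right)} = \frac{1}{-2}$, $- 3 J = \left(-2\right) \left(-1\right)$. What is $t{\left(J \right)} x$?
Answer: $- \frac{412}{231} \approx -1.7836$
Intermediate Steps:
$J = - \frac{2}{3}$ ($J = - \frac{\left(-2\right) \left(-1\right)}{3} = \left(- \frac{1}{3}\right) 2 = - \frac{2}{3} \approx -0.66667$)
$t{\left(M \right)} = - \frac{1}{2}$
$x = \frac{824}{231}$ ($x = - \frac{824}{-231} = \left(-824\right) \left(- \frac{1}{231}\right) = \frac{824}{231} \approx 3.5671$)
$t{\left(J \right)} x = \left(- \frac{1}{2}\right) \frac{824}{231} = - \frac{412}{231}$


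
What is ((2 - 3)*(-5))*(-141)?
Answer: -705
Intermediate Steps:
((2 - 3)*(-5))*(-141) = -1*(-5)*(-141) = 5*(-141) = -705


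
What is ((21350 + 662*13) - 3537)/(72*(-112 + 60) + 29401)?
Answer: 26419/25657 ≈ 1.0297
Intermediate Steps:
((21350 + 662*13) - 3537)/(72*(-112 + 60) + 29401) = ((21350 + 8606) - 3537)/(72*(-52) + 29401) = (29956 - 3537)/(-3744 + 29401) = 26419/25657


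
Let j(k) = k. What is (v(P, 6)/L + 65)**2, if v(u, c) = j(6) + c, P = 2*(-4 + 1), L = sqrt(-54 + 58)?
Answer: 5041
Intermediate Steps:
L = 2 (L = sqrt(4) = 2)
P = -6 (P = 2*(-3) = -6)
v(u, c) = 6 + c
(v(P, 6)/L + 65)**2 = ((6 + 6)/2 + 65)**2 = (12*(1/2) + 65)**2 = (6 + 65)**2 = 71**2 = 5041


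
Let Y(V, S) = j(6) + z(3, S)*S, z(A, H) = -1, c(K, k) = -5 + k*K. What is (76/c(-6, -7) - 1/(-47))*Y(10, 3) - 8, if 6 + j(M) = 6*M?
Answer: 83531/1739 ≈ 48.034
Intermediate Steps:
c(K, k) = -5 + K*k
j(M) = -6 + 6*M
Y(V, S) = 30 - S (Y(V, S) = (-6 + 6*6) - S = (-6 + 36) - S = 30 - S)
(76/c(-6, -7) - 1/(-47))*Y(10, 3) - 8 = (76/(-5 - 6*(-7)) - 1/(-47))*(30 - 1*3) - 8 = (76/(-5 + 42) - 1*(-1/47))*(30 - 3) - 8 = (76/37 + 1/47)*27 - 8 = (3609/1739)*27 - 8 = 97443/1739 - 8 = 83531/1739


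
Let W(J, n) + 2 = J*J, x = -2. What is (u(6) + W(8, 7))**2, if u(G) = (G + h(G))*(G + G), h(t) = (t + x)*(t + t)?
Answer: 504100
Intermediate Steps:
h(t) = 2*t*(-2 + t) (h(t) = (t - 2)*(t + t) = (-2 + t)*(2*t) = 2*t*(-2 + t))
W(J, n) = -2 + J**2 (W(J, n) = -2 + J*J = -2 + J**2)
u(G) = 2*G*(G + 2*G*(-2 + G)) (u(G) = (G + 2*G*(-2 + G))*(G + G) = (G + 2*G*(-2 + G))*(2*G) = 2*G*(G + 2*G*(-2 + G)))
(u(6) + W(8, 7))**2 = (6**2*(-6 + 4*6) + (-2 + 8**2))**2 = (36*(-6 + 24) + (-2 + 64))**2 = (36*18 + 62)**2 = (648 + 62)**2 = 710**2 = 504100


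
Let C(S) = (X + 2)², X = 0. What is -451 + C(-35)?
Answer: -447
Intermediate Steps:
C(S) = 4 (C(S) = (0 + 2)² = 2² = 4)
-451 + C(-35) = -451 + 4 = -447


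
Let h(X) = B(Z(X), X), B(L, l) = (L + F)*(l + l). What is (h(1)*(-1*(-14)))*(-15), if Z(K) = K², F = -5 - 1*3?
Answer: 2940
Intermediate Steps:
F = -8 (F = -5 - 3 = -8)
B(L, l) = 2*l*(-8 + L) (B(L, l) = (L - 8)*(l + l) = (-8 + L)*(2*l) = 2*l*(-8 + L))
h(X) = 2*X*(-8 + X²)
(h(1)*(-1*(-14)))*(-15) = ((2*1*(-8 + 1²))*(-1*(-14)))*(-15) = ((2*1*(-8 + 1))*14)*(-15) = ((2*1*(-7))*14)*(-15) = -14*14*(-15) = -196*(-15) = 2940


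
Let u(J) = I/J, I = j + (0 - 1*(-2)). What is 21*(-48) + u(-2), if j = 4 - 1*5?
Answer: -2017/2 ≈ -1008.5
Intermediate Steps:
j = -1 (j = 4 - 5 = -1)
I = 1 (I = -1 + (0 - 1*(-2)) = -1 + (0 + 2) = -1 + 2 = 1)
u(J) = 1/J
21*(-48) + u(-2) = 21*(-48) + 1/(-2) = -1008 - 1/2 = -2017/2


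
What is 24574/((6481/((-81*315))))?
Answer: -627005610/6481 ≈ -96745.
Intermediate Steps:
24574/((6481/((-81*315)))) = 24574/((6481/(-25515))) = 24574/((6481*(-1/25515))) = 24574/(-6481/25515) = 24574*(-25515/6481) = -627005610/6481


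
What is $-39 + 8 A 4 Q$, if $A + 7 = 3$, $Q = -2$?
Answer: $217$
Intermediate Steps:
$A = -4$ ($A = -7 + 3 = -4$)
$-39 + 8 A 4 Q = -39 + 8 \left(-4\right) 4 \left(-2\right) = -39 + 8 \left(\left(-16\right) \left(-2\right)\right) = -39 + 8 \cdot 32 = -39 + 256 = 217$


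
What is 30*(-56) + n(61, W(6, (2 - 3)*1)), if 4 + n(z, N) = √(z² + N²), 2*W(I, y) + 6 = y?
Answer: -1684 + √14933/2 ≈ -1622.9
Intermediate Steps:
W(I, y) = -3 + y/2
n(z, N) = -4 + √(N² + z²) (n(z, N) = -4 + √(z² + N²) = -4 + √(N² + z²))
30*(-56) + n(61, W(6, (2 - 3)*1)) = 30*(-56) + (-4 + √((-3 + ((2 - 3)*1)/2)² + 61²)) = -1680 + (-4 + √((-3 + (-1*1)/2)² + 3721)) = -1680 + (-4 + √((-3 + (½)*(-1))² + 3721)) = -1680 + (-4 + √((-3 - ½)² + 3721)) = -1680 + (-4 + √((-7/2)² + 3721)) = -1680 + (-4 + √(49/4 + 3721)) = -1680 + (-4 + √(14933/4)) = -1680 + (-4 + √14933/2) = -1684 + √14933/2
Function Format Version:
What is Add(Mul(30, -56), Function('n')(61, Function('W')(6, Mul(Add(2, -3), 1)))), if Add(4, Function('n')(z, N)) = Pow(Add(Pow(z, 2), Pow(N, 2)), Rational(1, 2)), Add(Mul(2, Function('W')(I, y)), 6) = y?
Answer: Add(-1684, Mul(Rational(1, 2), Pow(14933, Rational(1, 2)))) ≈ -1622.9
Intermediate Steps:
Function('W')(I, y) = Add(-3, Mul(Rational(1, 2), y))
Function('n')(z, N) = Add(-4, Pow(Add(Pow(N, 2), Pow(z, 2)), Rational(1, 2))) (Function('n')(z, N) = Add(-4, Pow(Add(Pow(z, 2), Pow(N, 2)), Rational(1, 2))) = Add(-4, Pow(Add(Pow(N, 2), Pow(z, 2)), Rational(1, 2))))
Add(Mul(30, -56), Function('n')(61, Function('W')(6, Mul(Add(2, -3), 1)))) = Add(Mul(30, -56), Add(-4, Pow(Add(Pow(Add(-3, Mul(Rational(1, 2), Mul(Add(2, -3), 1))), 2), Pow(61, 2)), Rational(1, 2)))) = Add(-1680, Add(-4, Pow(Add(Pow(Add(-3, Mul(Rational(1, 2), Mul(-1, 1))), 2), 3721), Rational(1, 2)))) = Add(-1680, Add(-4, Pow(Add(Pow(Add(-3, Mul(Rational(1, 2), -1)), 2), 3721), Rational(1, 2)))) = Add(-1680, Add(-4, Pow(Add(Pow(Add(-3, Rational(-1, 2)), 2), 3721), Rational(1, 2)))) = Add(-1680, Add(-4, Pow(Add(Pow(Rational(-7, 2), 2), 3721), Rational(1, 2)))) = Add(-1680, Add(-4, Pow(Add(Rational(49, 4), 3721), Rational(1, 2)))) = Add(-1680, Add(-4, Pow(Rational(14933, 4), Rational(1, 2)))) = Add(-1680, Add(-4, Mul(Rational(1, 2), Pow(14933, Rational(1, 2))))) = Add(-1684, Mul(Rational(1, 2), Pow(14933, Rational(1, 2))))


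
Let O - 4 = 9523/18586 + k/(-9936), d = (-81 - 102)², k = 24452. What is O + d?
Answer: 773101134773/23083812 ≈ 33491.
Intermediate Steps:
d = 33489 (d = (-183)² = 33489)
O = 47354705/23083812 (O = 4 + (9523/18586 + 24452/(-9936)) = 4 + (9523*(1/18586) + 24452*(-1/9936)) = 4 + (9523/18586 - 6113/2484) = 4 - 44980543/23083812 = 47354705/23083812 ≈ 2.0514)
O + d = 47354705/23083812 + 33489 = 773101134773/23083812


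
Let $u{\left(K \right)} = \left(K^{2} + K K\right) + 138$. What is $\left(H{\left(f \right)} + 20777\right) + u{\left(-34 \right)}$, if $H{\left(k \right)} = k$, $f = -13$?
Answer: $23214$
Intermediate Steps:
$u{\left(K \right)} = 138 + 2 K^{2}$ ($u{\left(K \right)} = \left(K^{2} + K^{2}\right) + 138 = 2 K^{2} + 138 = 138 + 2 K^{2}$)
$\left(H{\left(f \right)} + 20777\right) + u{\left(-34 \right)} = \left(-13 + 20777\right) + \left(138 + 2 \left(-34\right)^{2}\right) = 20764 + \left(138 + 2 \cdot 1156\right) = 20764 + \left(138 + 2312\right) = 20764 + 2450 = 23214$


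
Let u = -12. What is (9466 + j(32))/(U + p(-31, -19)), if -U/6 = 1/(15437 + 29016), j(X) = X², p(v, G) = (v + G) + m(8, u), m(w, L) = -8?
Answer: -46631197/257828 ≈ -180.86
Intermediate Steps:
p(v, G) = -8 + G + v (p(v, G) = (v + G) - 8 = (G + v) - 8 = -8 + G + v)
U = -6/44453 (U = -6/(15437 + 29016) = -6/44453 ≈ -0.00013497)
(9466 + j(32))/(U + p(-31, -19)) = (9466 + 32²)/(-6/44453 + (-8 - 19 - 31)) = (9466 + 1024)/(-6/44453 - 58) = 10490/(-2578280/44453) = 10490*(-44453/2578280) = -46631197/257828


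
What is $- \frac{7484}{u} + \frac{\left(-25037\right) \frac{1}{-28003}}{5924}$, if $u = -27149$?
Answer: $\frac{1242198783161}{4503741420028} \approx 0.27582$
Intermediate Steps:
$- \frac{7484}{u} + \frac{\left(-25037\right) \frac{1}{-28003}}{5924} = - \frac{7484}{-27149} + \frac{\left(-25037\right) \frac{1}{-28003}}{5924} = \left(-7484\right) \left(- \frac{1}{27149}\right) + \left(-25037\right) \left(- \frac{1}{28003}\right) \frac{1}{5924} = \frac{7484}{27149} + \frac{25037}{28003} \cdot \frac{1}{5924} = \frac{7484}{27149} + \frac{25037}{165889772} = \frac{1242198783161}{4503741420028}$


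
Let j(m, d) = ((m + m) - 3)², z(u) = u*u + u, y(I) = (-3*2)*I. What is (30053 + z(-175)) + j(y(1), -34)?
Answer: 60728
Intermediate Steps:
y(I) = -6*I
z(u) = u + u² (z(u) = u² + u = u + u²)
j(m, d) = (-3 + 2*m)² (j(m, d) = (2*m - 3)² = (-3 + 2*m)²)
(30053 + z(-175)) + j(y(1), -34) = (30053 - 175*(1 - 175)) + (-3 + 2*(-6*1))² = (30053 - 175*(-174)) + (-3 + 2*(-6))² = (30053 + 30450) + (-3 - 12)² = 60503 + (-15)² = 60503 + 225 = 60728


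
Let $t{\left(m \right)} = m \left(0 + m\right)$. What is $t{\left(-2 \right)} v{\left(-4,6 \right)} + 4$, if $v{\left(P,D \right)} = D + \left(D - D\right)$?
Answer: $28$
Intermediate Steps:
$v{\left(P,D \right)} = D$ ($v{\left(P,D \right)} = D + 0 = D$)
$t{\left(m \right)} = m^{2}$ ($t{\left(m \right)} = m m = m^{2}$)
$t{\left(-2 \right)} v{\left(-4,6 \right)} + 4 = \left(-2\right)^{2} \cdot 6 + 4 = 4 \cdot 6 + 4 = 24 + 4 = 28$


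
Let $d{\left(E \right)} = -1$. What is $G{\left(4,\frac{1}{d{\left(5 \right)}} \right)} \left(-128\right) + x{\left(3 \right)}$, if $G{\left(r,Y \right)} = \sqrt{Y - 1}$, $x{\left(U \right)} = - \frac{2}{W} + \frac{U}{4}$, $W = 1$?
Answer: $- \frac{5}{4} - 128 i \sqrt{2} \approx -1.25 - 181.02 i$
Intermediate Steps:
$x{\left(U \right)} = -2 + \frac{U}{4}$ ($x{\left(U \right)} = - \frac{2}{1} + \frac{U}{4} = \left(-2\right) 1 + U \frac{1}{4} = -2 + \frac{U}{4}$)
$G{\left(r,Y \right)} = \sqrt{-1 + Y}$
$G{\left(4,\frac{1}{d{\left(5 \right)}} \right)} \left(-128\right) + x{\left(3 \right)} = \sqrt{-1 + \frac{1}{-1}} \left(-128\right) + \left(-2 + \frac{1}{4} \cdot 3\right) = \sqrt{-1 - 1} \left(-128\right) + \left(-2 + \frac{3}{4}\right) = \sqrt{-2} \left(-128\right) - \frac{5}{4} = i \sqrt{2} \left(-128\right) - \frac{5}{4} = - 128 i \sqrt{2} - \frac{5}{4} = - \frac{5}{4} - 128 i \sqrt{2}$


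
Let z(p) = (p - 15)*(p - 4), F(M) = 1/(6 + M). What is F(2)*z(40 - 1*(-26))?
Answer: 1581/4 ≈ 395.25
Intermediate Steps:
z(p) = (-15 + p)*(-4 + p)
F(2)*z(40 - 1*(-26)) = (60 + (40 - 1*(-26))**2 - 19*(40 - 1*(-26)))/(6 + 2) = (60 + (40 + 26)**2 - 19*(40 + 26))/8 = (60 + 66**2 - 19*66)/8 = (60 + 4356 - 1254)/8 = (1/8)*3162 = 1581/4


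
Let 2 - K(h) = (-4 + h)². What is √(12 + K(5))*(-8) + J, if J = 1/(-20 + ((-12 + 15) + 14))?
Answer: -⅓ - 8*√13 ≈ -29.178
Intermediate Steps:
K(h) = 2 - (-4 + h)²
J = -⅓ (J = 1/(-20 + (3 + 14)) = 1/(-20 + 17) = 1/(-3) = -⅓ ≈ -0.33333)
√(12 + K(5))*(-8) + J = √(12 + (2 - (-4 + 5)²))*(-8) - ⅓ = √(12 + (2 - 1*1²))*(-8) - ⅓ = √(12 + (2 - 1*1))*(-8) - ⅓ = √(12 + (2 - 1))*(-8) - ⅓ = √(12 + 1)*(-8) - ⅓ = √13*(-8) - ⅓ = -8*√13 - ⅓ = -⅓ - 8*√13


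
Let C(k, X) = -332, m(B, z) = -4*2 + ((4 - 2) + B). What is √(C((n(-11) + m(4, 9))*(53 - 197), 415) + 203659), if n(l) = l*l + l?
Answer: √203327 ≈ 450.92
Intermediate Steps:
m(B, z) = -6 + B (m(B, z) = -8 + (2 + B) = -6 + B)
n(l) = l + l² (n(l) = l² + l = l + l²)
√(C((n(-11) + m(4, 9))*(53 - 197), 415) + 203659) = √(-332 + 203659) = √203327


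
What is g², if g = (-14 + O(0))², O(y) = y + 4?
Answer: 10000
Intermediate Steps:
O(y) = 4 + y
g = 100 (g = (-14 + (4 + 0))² = (-14 + 4)² = (-10)² = 100)
g² = 100² = 10000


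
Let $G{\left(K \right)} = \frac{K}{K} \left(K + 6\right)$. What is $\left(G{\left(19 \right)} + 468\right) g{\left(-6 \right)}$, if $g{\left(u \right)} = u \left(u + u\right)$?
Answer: $35496$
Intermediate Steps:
$G{\left(K \right)} = 6 + K$ ($G{\left(K \right)} = 1 \left(6 + K\right) = 6 + K$)
$g{\left(u \right)} = 2 u^{2}$ ($g{\left(u \right)} = u 2 u = 2 u^{2}$)
$\left(G{\left(19 \right)} + 468\right) g{\left(-6 \right)} = \left(\left(6 + 19\right) + 468\right) 2 \left(-6\right)^{2} = \left(25 + 468\right) 2 \cdot 36 = 493 \cdot 72 = 35496$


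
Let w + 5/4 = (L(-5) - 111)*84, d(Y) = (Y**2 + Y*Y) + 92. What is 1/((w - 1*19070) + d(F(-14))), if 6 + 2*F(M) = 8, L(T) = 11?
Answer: -4/109509 ≈ -3.6527e-5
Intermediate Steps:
F(M) = 1 (F(M) = -3 + (1/2)*8 = -3 + 4 = 1)
d(Y) = 92 + 2*Y**2 (d(Y) = (Y**2 + Y**2) + 92 = 2*Y**2 + 92 = 92 + 2*Y**2)
w = -33605/4 (w = -5/4 + (11 - 111)*84 = -5/4 - 100*84 = -5/4 - 8400 = -33605/4 ≈ -8401.3)
1/((w - 1*19070) + d(F(-14))) = 1/((-33605/4 - 1*19070) + (92 + 2*1**2)) = 1/((-33605/4 - 19070) + (92 + 2*1)) = 1/(-109885/4 + (92 + 2)) = 1/(-109885/4 + 94) = 1/(-109509/4) = -4/109509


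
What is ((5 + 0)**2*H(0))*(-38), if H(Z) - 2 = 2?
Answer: -3800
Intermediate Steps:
H(Z) = 4 (H(Z) = 2 + 2 = 4)
((5 + 0)**2*H(0))*(-38) = ((5 + 0)**2*4)*(-38) = (5**2*4)*(-38) = (25*4)*(-38) = 100*(-38) = -3800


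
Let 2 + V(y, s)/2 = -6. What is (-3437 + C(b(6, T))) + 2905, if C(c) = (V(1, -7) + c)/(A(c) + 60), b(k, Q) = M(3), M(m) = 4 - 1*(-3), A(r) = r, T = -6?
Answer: -35653/67 ≈ -532.13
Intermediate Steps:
V(y, s) = -16 (V(y, s) = -4 + 2*(-6) = -4 - 12 = -16)
M(m) = 7 (M(m) = 4 + 3 = 7)
b(k, Q) = 7
C(c) = (-16 + c)/(60 + c) (C(c) = (-16 + c)/(c + 60) = (-16 + c)/(60 + c))
(-3437 + C(b(6, T))) + 2905 = (-3437 + (-16 + 7)/(60 + 7)) + 2905 = (-3437 - 9/67) + 2905 = -230288/67 + 2905 = -35653/67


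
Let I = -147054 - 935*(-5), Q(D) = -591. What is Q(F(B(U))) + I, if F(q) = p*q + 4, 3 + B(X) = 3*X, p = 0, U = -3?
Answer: -142970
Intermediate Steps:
B(X) = -3 + 3*X
F(q) = 4 (F(q) = 0*q + 4 = 0 + 4 = 4)
I = -142379 (I = -147054 + 4675 = -142379)
Q(F(B(U))) + I = -591 - 142379 = -142970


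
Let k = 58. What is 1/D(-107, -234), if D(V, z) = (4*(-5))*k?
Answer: -1/1160 ≈ -0.00086207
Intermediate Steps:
D(V, z) = -1160 (D(V, z) = (4*(-5))*58 = -20*58 = -1160)
1/D(-107, -234) = 1/(-1160) = -1/1160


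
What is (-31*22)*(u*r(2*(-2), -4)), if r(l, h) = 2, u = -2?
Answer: 2728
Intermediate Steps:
(-31*22)*(u*r(2*(-2), -4)) = (-31*22)*(-2*2) = -682*(-4) = 2728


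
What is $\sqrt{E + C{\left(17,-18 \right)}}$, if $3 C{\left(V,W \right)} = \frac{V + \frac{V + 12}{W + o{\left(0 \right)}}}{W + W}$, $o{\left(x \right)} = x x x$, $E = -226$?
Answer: $\frac{i \sqrt{2637726}}{108} \approx 15.038 i$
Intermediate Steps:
$o{\left(x \right)} = x^{3}$ ($o{\left(x \right)} = x^{2} x = x^{3}$)
$C{\left(V,W \right)} = \frac{V + \frac{12 + V}{W}}{6 W}$ ($C{\left(V,W \right)} = \frac{\left(V + \frac{V + 12}{W + 0^{3}}\right) \frac{1}{W + W}}{3} = \frac{\left(V + \frac{12 + V}{W + 0}\right) \frac{1}{2 W}}{3} = \frac{\left(V + \frac{12 + V}{W}\right) \frac{1}{2 W}}{3} = \frac{\frac{1}{2} \frac{1}{W} \left(V + \frac{12 + V}{W}\right)}{3} = \frac{V + \frac{12 + V}{W}}{6 W}$)
$\sqrt{E + C{\left(17,-18 \right)}} = \sqrt{-226 + \frac{12 + 17 + 17 \left(-18\right)}{6 \cdot 324}} = \sqrt{-226 + \frac{1}{6} \cdot \frac{1}{324} \left(12 + 17 - 306\right)} = \sqrt{-226 + \frac{1}{6} \cdot \frac{1}{324} \left(-277\right)} = \sqrt{-226 - \frac{277}{1944}} = \sqrt{- \frac{439621}{1944}} = \frac{i \sqrt{2637726}}{108}$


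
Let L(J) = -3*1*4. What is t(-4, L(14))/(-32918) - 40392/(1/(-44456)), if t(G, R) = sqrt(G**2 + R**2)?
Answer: 1795666752 - 2*sqrt(10)/16459 ≈ 1.7957e+9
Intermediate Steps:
L(J) = -12 (L(J) = -3*4 = -12)
t(-4, L(14))/(-32918) - 40392/(1/(-44456)) = sqrt((-4)**2 + (-12)**2)/(-32918) - 40392/(1/(-44456)) = sqrt(16 + 144)*(-1/32918) - 40392/(-1/44456) = sqrt(160)*(-1/32918) - 40392*(-44456) = (4*sqrt(10))*(-1/32918) + 1795666752 = -2*sqrt(10)/16459 + 1795666752 = 1795666752 - 2*sqrt(10)/16459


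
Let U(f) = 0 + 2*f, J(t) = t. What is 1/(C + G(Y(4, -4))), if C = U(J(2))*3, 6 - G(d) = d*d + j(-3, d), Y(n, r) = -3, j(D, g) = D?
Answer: 1/12 ≈ 0.083333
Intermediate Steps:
U(f) = 2*f
G(d) = 9 - d**2 (G(d) = 6 - (d*d - 3) = 6 - (d**2 - 3) = 6 - (-3 + d**2) = 6 + (3 - d**2) = 9 - d**2)
C = 12 (C = (2*2)*3 = 4*3 = 12)
1/(C + G(Y(4, -4))) = 1/(12 + (9 - 1*(-3)**2)) = 1/(12 + (9 - 1*9)) = 1/(12 + (9 - 9)) = 1/(12 + 0) = 1/12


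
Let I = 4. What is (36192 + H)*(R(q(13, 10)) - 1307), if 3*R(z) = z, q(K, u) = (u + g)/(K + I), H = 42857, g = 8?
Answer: -1755915437/17 ≈ -1.0329e+8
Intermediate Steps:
q(K, u) = (8 + u)/(4 + K) (q(K, u) = (u + 8)/(K + 4) = (8 + u)/(4 + K))
R(z) = z/3
(36192 + H)*(R(q(13, 10)) - 1307) = (36192 + 42857)*(((8 + 10)/(4 + 13))/3 - 1307) = 79049*((18/17)/3 - 1307) = 79049*(((1/17)*18)/3 - 1307) = 79049*((⅓)*(18/17) - 1307) = 79049*(6/17 - 1307) = 79049*(-22213/17) = -1755915437/17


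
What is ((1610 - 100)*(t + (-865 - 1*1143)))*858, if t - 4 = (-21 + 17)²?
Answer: -2575613040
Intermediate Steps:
t = 20 (t = 4 + (-21 + 17)² = 4 + (-4)² = 4 + 16 = 20)
((1610 - 100)*(t + (-865 - 1*1143)))*858 = ((1610 - 100)*(20 + (-865 - 1*1143)))*858 = (1510*(20 + (-865 - 1143)))*858 = (1510*(20 - 2008))*858 = (1510*(-1988))*858 = -3001880*858 = -2575613040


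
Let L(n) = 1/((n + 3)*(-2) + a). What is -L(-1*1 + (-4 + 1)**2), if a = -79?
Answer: 1/101 ≈ 0.0099010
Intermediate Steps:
L(n) = 1/(-85 - 2*n) (L(n) = 1/((n + 3)*(-2) - 79) = 1/((3 + n)*(-2) - 79) = 1/((-6 - 2*n) - 79) = 1/(-85 - 2*n))
-L(-1*1 + (-4 + 1)**2) = -(-1)/(85 + 2*(-1*1 + (-4 + 1)**2)) = -(-1)/(85 + 2*(-1 + (-3)**2)) = -(-1)/(85 + 2*(-1 + 9)) = -(-1)/(85 + 2*8) = -(-1)/(85 + 16) = -(-1)/101 = -1*(-1/101) = 1/101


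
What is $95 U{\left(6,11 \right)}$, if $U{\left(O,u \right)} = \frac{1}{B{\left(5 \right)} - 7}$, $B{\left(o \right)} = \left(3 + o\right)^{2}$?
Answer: $\frac{5}{3} \approx 1.6667$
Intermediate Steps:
$U{\left(O,u \right)} = \frac{1}{57}$ ($U{\left(O,u \right)} = \frac{1}{\left(3 + 5\right)^{2} - 7} = \frac{1}{8^{2} - 7} = \frac{1}{64 - 7} = \frac{1}{57}$)
$95 U{\left(6,11 \right)} = 95 \cdot \frac{1}{57} = \frac{5}{3}$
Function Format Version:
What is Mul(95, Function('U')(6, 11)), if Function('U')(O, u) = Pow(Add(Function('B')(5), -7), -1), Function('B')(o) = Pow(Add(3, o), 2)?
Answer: Rational(5, 3) ≈ 1.6667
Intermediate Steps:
Function('U')(O, u) = Rational(1, 57) (Function('U')(O, u) = Pow(Add(Pow(Add(3, 5), 2), -7), -1) = Pow(Add(Pow(8, 2), -7), -1) = Pow(Add(64, -7), -1) = Pow(57, -1) = Rational(1, 57))
Mul(95, Function('U')(6, 11)) = Mul(95, Rational(1, 57)) = Rational(5, 3)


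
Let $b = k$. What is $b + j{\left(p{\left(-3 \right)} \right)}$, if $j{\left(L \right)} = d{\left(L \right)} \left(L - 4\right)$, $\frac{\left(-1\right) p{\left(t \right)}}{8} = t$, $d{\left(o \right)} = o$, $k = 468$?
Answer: $948$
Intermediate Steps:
$p{\left(t \right)} = - 8 t$
$j{\left(L \right)} = L \left(-4 + L\right)$ ($j{\left(L \right)} = L \left(L - 4\right) = L \left(-4 + L\right)$)
$b = 468$
$b + j{\left(p{\left(-3 \right)} \right)} = 468 + \left(-8\right) \left(-3\right) \left(-4 - -24\right) = 468 + 24 \left(-4 + 24\right) = 468 + 24 \cdot 20 = 468 + 480 = 948$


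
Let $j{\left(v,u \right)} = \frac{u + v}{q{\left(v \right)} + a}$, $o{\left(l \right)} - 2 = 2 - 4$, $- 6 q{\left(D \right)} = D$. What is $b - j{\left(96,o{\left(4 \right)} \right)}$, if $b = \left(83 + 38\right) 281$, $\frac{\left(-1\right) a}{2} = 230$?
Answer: $\frac{4046143}{119} \approx 34001.0$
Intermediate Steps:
$q{\left(D \right)} = - \frac{D}{6}$
$a = -460$ ($a = \left(-2\right) 230 = -460$)
$b = 34001$ ($b = 121 \cdot 281 = 34001$)
$o{\left(l \right)} = 0$ ($o{\left(l \right)} = 2 + \left(2 - 4\right) = 2 - 2 = 0$)
$j{\left(v,u \right)} = \frac{u + v}{-460 - \frac{v}{6}}$ ($j{\left(v,u \right)} = \frac{u + v}{- \frac{v}{6} - 460} = \frac{u + v}{-460 - \frac{v}{6}}$)
$b - j{\left(96,o{\left(4 \right)} \right)} = 34001 - \frac{6 \left(\left(-1\right) 0 - 96\right)}{2760 + 96} = 34001 - \frac{6 \left(0 - 96\right)}{2856} = 34001 - 6 \cdot \frac{1}{2856} \left(-96\right) = 34001 - - \frac{24}{119} = 34001 + \frac{24}{119} = \frac{4046143}{119}$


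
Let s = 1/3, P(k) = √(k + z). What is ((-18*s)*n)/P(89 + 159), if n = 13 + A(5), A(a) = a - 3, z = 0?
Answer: -45*√62/62 ≈ -5.7150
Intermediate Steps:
A(a) = -3 + a
P(k) = √k (P(k) = √(k + 0) = √k)
s = ⅓ ≈ 0.33333
n = 15 (n = 13 + (-3 + 5) = 13 + 2 = 15)
((-18*s)*n)/P(89 + 159) = (-18*⅓*15)/(√(89 + 159)) = (-6*15)/(√248) = -90*√62/124 = -45*√62/62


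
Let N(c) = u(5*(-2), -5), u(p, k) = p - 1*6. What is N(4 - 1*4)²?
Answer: 256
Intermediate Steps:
u(p, k) = -6 + p (u(p, k) = p - 6 = -6 + p)
N(c) = -16 (N(c) = -6 + 5*(-2) = -6 - 10 = -16)
N(4 - 1*4)² = (-16)² = 256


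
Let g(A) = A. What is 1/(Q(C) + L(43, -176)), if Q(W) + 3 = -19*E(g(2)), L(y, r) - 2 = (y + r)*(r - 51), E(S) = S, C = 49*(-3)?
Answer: 1/30152 ≈ 3.3165e-5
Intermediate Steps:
C = -147
L(y, r) = 2 + (-51 + r)*(r + y) (L(y, r) = 2 + (y + r)*(r - 51) = 2 + (r + y)*(-51 + r) = 2 + (-51 + r)*(r + y))
Q(W) = -41 (Q(W) = -3 - 19*2 = -3 - 38 = -41)
1/(Q(C) + L(43, -176)) = 1/(-41 + (2 + (-176)² - 51*(-176) - 51*43 - 176*43)) = 1/(-41 + (2 + 30976 + 8976 - 2193 - 7568)) = 1/(-41 + 30193) = 1/30152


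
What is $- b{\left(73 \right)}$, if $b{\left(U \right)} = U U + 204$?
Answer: $-5533$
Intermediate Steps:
$b{\left(U \right)} = 204 + U^{2}$ ($b{\left(U \right)} = U^{2} + 204 = 204 + U^{2}$)
$- b{\left(73 \right)} = - (204 + 73^{2}) = - (204 + 5329) = \left(-1\right) 5533 = -5533$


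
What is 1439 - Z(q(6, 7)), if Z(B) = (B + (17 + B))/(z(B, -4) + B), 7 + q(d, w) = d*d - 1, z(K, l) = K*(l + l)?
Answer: 282117/196 ≈ 1439.4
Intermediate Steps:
z(K, l) = 2*K*l (z(K, l) = K*(2*l) = 2*K*l)
q(d, w) = -8 + d² (q(d, w) = -7 + (d*d - 1) = -7 + (d² - 1) = -7 + (-1 + d²) = -8 + d²)
Z(B) = -(17 + 2*B)/(7*B) (Z(B) = (B + (17 + B))/(2*B*(-4) + B) = (17 + 2*B)/(-8*B + B) = (17 + 2*B)/((-7*B)) = (17 + 2*B)*(-1/(7*B)) = -(17 + 2*B)/(7*B))
1439 - Z(q(6, 7)) = 1439 - (-17 - 2*(-8 + 6²))/(7*(-8 + 6²)) = 1439 - (-17 - 2*(-8 + 36))/(7*(-8 + 36)) = 1439 - (-17 - 2*28)/(7*28) = 1439 - (-17 - 56)/(7*28) = 1439 - (-73)/(7*28) = 1439 - 1*(-73/196) = 1439 + 73/196 = 282117/196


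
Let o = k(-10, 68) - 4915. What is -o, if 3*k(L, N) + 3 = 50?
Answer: 14698/3 ≈ 4899.3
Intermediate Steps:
k(L, N) = 47/3 (k(L, N) = -1 + (⅓)*50 = -1 + 50/3 = 47/3)
o = -14698/3 (o = 47/3 - 4915 = -14698/3 ≈ -4899.3)
-o = -1*(-14698/3) = 14698/3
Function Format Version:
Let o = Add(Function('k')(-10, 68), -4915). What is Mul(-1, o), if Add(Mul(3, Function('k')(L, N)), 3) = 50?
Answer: Rational(14698, 3) ≈ 4899.3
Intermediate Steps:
Function('k')(L, N) = Rational(47, 3) (Function('k')(L, N) = Add(-1, Mul(Rational(1, 3), 50)) = Add(-1, Rational(50, 3)) = Rational(47, 3))
o = Rational(-14698, 3) (o = Add(Rational(47, 3), -4915) = Rational(-14698, 3) ≈ -4899.3)
Mul(-1, o) = Mul(-1, Rational(-14698, 3)) = Rational(14698, 3)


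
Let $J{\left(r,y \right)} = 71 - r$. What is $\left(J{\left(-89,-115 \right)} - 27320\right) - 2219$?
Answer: $-29379$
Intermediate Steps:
$\left(J{\left(-89,-115 \right)} - 27320\right) - 2219 = \left(\left(71 - -89\right) - 27320\right) - 2219 = \left(\left(71 + 89\right) - 27320\right) - 2219 = \left(160 - 27320\right) - 2219 = -27160 - 2219 = -29379$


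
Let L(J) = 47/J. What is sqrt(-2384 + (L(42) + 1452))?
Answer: I*sqrt(1642074)/42 ≈ 30.51*I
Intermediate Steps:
sqrt(-2384 + (L(42) + 1452)) = sqrt(-2384 + (47/42 + 1452)) = sqrt(-2384 + 61031/42) = sqrt(-39097/42) = I*sqrt(1642074)/42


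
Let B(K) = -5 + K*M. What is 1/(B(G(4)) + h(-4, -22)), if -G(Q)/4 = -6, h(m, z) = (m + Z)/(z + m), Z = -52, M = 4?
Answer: 13/1211 ≈ 0.010735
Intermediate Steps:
h(m, z) = (-52 + m)/(m + z) (h(m, z) = (m - 52)/(z + m) = (-52 + m)/(m + z))
G(Q) = 24 (G(Q) = -4*(-6) = 24)
B(K) = -5 + 4*K (B(K) = -5 + K*4 = -5 + 4*K)
1/(B(G(4)) + h(-4, -22)) = 1/((-5 + 4*24) + (-52 - 4)/(-4 - 22)) = 1/((-5 + 96) - 56/(-26)) = 1/(91 - 1/26*(-56)) = 1/(91 + 28/13) = 1/(1211/13) = 13/1211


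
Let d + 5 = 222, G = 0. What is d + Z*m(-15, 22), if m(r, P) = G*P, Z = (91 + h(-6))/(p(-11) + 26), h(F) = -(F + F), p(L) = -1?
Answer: 217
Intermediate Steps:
d = 217 (d = -5 + 222 = 217)
h(F) = -2*F
Z = 103/25 (Z = (91 - 2*(-6))/(-1 + 26) = (91 + 12)/25 = 103*(1/25) = 103/25 ≈ 4.1200)
m(r, P) = 0 (m(r, P) = 0*P = 0)
d + Z*m(-15, 22) = 217 + (103/25)*0 = 217 + 0 = 217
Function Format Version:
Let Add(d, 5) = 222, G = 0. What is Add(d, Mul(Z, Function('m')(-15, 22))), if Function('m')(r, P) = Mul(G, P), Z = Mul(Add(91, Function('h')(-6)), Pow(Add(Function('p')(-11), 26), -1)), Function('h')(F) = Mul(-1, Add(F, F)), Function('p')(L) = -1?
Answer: 217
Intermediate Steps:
d = 217 (d = Add(-5, 222) = 217)
Function('h')(F) = Mul(-2, F) (Function('h')(F) = Mul(-1, Mul(2, F)) = Mul(-2, F))
Z = Rational(103, 25) (Z = Mul(Add(91, Mul(-2, -6)), Pow(Add(-1, 26), -1)) = Mul(Add(91, 12), Pow(25, -1)) = Mul(103, Rational(1, 25)) = Rational(103, 25) ≈ 4.1200)
Function('m')(r, P) = 0 (Function('m')(r, P) = Mul(0, P) = 0)
Add(d, Mul(Z, Function('m')(-15, 22))) = Add(217, Mul(Rational(103, 25), 0)) = Add(217, 0) = 217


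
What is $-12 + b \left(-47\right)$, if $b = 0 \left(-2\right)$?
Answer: $-12$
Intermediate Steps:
$b = 0$
$-12 + b \left(-47\right) = -12 + 0 \left(-47\right) = -12 + 0 = -12$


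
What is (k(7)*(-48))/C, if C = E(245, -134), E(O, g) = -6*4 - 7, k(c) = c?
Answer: 336/31 ≈ 10.839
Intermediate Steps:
E(O, g) = -31 (E(O, g) = -24 - 7 = -31)
C = -31
(k(7)*(-48))/C = (7*(-48))/(-31) = -336*(-1/31) = 336/31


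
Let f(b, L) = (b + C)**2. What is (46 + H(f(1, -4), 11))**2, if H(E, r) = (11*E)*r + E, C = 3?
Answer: 3992004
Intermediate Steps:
f(b, L) = (3 + b)**2 (f(b, L) = (b + 3)**2 = (3 + b)**2)
H(E, r) = E + 11*E*r (H(E, r) = 11*E*r + E = E + 11*E*r)
(46 + H(f(1, -4), 11))**2 = (46 + (3 + 1)**2*(1 + 11*11))**2 = (46 + 4**2*(1 + 121))**2 = (46 + 16*122)**2 = (46 + 1952)**2 = 1998**2 = 3992004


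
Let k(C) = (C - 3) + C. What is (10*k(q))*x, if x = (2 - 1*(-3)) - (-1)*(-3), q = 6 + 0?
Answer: 180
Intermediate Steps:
q = 6
k(C) = -3 + 2*C (k(C) = (-3 + C) + C = -3 + 2*C)
x = 2 (x = (2 + 3) - 1*3 = 5 - 3 = 2)
(10*k(q))*x = (10*(-3 + 2*6))*2 = (10*(-3 + 12))*2 = (10*9)*2 = 90*2 = 180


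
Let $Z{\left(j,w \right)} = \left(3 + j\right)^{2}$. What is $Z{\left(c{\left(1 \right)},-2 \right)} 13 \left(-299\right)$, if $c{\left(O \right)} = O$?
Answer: $-62192$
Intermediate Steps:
$Z{\left(c{\left(1 \right)},-2 \right)} 13 \left(-299\right) = \left(3 + 1\right)^{2} \cdot 13 \left(-299\right) = 4^{2} \left(-3887\right) = 16 \left(-3887\right) = -62192$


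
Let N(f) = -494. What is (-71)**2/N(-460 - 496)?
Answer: -5041/494 ≈ -10.204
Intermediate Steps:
(-71)**2/N(-460 - 496) = (-71)**2/(-494) = 5041*(-1/494) = -5041/494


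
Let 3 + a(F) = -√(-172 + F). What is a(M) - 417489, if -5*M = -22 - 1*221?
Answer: -417492 - I*√3085/5 ≈ -4.1749e+5 - 11.109*I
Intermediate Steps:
M = 243/5 (M = -(-22 - 1*221)/5 = -(-22 - 221)/5 = -⅕*(-243) = 243/5 ≈ 48.600)
a(F) = -3 - √(-172 + F)
a(M) - 417489 = (-3 - √(-172 + 243/5)) - 417489 = (-3 - √(-617/5)) - 417489 = (-3 - I*√3085/5) - 417489 = -417492 - I*√3085/5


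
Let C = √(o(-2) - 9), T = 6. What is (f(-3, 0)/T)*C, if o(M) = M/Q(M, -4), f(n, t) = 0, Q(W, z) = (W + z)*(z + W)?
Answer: 0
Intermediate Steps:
Q(W, z) = (W + z)² (Q(W, z) = (W + z)*(W + z) = (W + z)²)
o(M) = M/(-4 + M)² (o(M) = M/((M - 4)²) = M/((-4 + M)²) = M/(-4 + M)²)
C = I*√326/6 (C = √(-2/(-4 - 2)² - 9) = √(-2/(-6)² - 9) = √(-2*1/36 - 9) = √(-1/18 - 9) = √(-163/18) = I*√326/6 ≈ 3.0092*I)
(f(-3, 0)/T)*C = (0/6)*(I*√326/6) = ((⅙)*0)*(I*√326/6) = 0*(I*√326/6) = 0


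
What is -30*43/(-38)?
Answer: 645/19 ≈ 33.947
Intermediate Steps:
-30*43/(-38) = -1290*(-1/38) = 645/19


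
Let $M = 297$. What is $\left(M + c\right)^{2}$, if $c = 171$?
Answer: $219024$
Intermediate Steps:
$\left(M + c\right)^{2} = \left(297 + 171\right)^{2} = 468^{2} = 219024$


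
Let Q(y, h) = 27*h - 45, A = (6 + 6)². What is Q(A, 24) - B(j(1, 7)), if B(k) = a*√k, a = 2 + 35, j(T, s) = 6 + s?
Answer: 603 - 37*√13 ≈ 469.59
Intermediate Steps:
a = 37
A = 144 (A = 12² = 144)
Q(y, h) = -45 + 27*h
B(k) = 37*√k
Q(A, 24) - B(j(1, 7)) = (-45 + 27*24) - 37*√(6 + 7) = (-45 + 648) - 37*√13 = 603 - 37*√13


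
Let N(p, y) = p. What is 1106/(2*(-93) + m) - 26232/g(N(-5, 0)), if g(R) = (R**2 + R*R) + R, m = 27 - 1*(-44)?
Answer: -40886/69 ≈ -592.55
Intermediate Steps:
m = 71 (m = 27 + 44 = 71)
g(R) = R + 2*R**2 (g(R) = (R**2 + R**2) + R = 2*R**2 + R = R + 2*R**2)
1106/(2*(-93) + m) - 26232/g(N(-5, 0)) = 1106/(2*(-93) + 71) - 26232*(-1/(5*(1 + 2*(-5)))) = 1106/(-186 + 71) - 26232*(-1/(5*(1 - 10))) = 1106/(-115) - 26232/((-5*(-9))) = 1106*(-1/115) - 26232/45 = -1106/115 - 26232*1/45 = -1106/115 - 8744/15 = -40886/69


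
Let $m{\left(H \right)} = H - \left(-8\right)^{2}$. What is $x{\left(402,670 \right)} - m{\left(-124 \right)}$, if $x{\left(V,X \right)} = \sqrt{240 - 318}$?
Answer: $188 + i \sqrt{78} \approx 188.0 + 8.8318 i$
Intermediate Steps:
$x{\left(V,X \right)} = i \sqrt{78}$ ($x{\left(V,X \right)} = \sqrt{-78} = i \sqrt{78}$)
$m{\left(H \right)} = -64 + H$ ($m{\left(H \right)} = H - 64 = -64 + H$)
$x{\left(402,670 \right)} - m{\left(-124 \right)} = i \sqrt{78} - \left(-64 - 124\right) = i \sqrt{78} - -188 = i \sqrt{78} + 188 = 188 + i \sqrt{78}$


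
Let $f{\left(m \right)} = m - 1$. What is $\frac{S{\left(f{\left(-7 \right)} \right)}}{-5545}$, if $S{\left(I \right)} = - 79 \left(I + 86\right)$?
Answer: $\frac{6162}{5545} \approx 1.1113$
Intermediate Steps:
$f{\left(m \right)} = -1 + m$
$S{\left(I \right)} = -6794 - 79 I$ ($S{\left(I \right)} = - 79 \left(86 + I\right) = -6794 - 79 I$)
$\frac{S{\left(f{\left(-7 \right)} \right)}}{-5545} = \frac{-6794 - 79 \left(-1 - 7\right)}{-5545} = \left(-6794 - -632\right) \left(- \frac{1}{5545}\right) = \left(-6794 + 632\right) \left(- \frac{1}{5545}\right) = \left(-6162\right) \left(- \frac{1}{5545}\right) = \frac{6162}{5545}$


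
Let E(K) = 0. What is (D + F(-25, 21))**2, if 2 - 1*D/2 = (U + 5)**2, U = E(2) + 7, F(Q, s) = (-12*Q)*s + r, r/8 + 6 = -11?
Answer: 34574400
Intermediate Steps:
r = -136 (r = -48 + 8*(-11) = -48 - 88 = -136)
F(Q, s) = -136 - 12*Q*s (F(Q, s) = (-12*Q)*s - 136 = -12*Q*s - 136 = -136 - 12*Q*s)
U = 7 (U = 0 + 7 = 7)
D = -284 (D = 4 - 2*(7 + 5)**2 = 4 - 2*12**2 = 4 - 2*144 = 4 - 288 = -284)
(D + F(-25, 21))**2 = (-284 + (-136 - 12*(-25)*21))**2 = (-284 + (-136 + 6300))**2 = (-284 + 6164)**2 = 5880**2 = 34574400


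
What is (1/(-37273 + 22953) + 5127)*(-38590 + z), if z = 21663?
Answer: -1242757302353/14320 ≈ -8.6785e+7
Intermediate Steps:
(1/(-37273 + 22953) + 5127)*(-38590 + z) = (1/(-37273 + 22953) + 5127)*(-38590 + 21663) = (1/(-14320) + 5127)*(-16927) = (-1/14320 + 5127)*(-16927) = (73418639/14320)*(-16927) = -1242757302353/14320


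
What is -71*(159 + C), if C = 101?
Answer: -18460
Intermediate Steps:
-71*(159 + C) = -71*(159 + 101) = -71*260 = -18460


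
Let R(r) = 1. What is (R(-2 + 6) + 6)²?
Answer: 49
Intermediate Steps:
(R(-2 + 6) + 6)² = (1 + 6)² = 7² = 49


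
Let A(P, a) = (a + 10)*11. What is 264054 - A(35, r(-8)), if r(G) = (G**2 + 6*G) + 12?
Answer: 263636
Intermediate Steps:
r(G) = 12 + G**2 + 6*G
A(P, a) = 110 + 11*a (A(P, a) = (10 + a)*11 = 110 + 11*a)
264054 - A(35, r(-8)) = 264054 - (110 + 11*(12 + (-8)**2 + 6*(-8))) = 264054 - (110 + 11*(12 + 64 - 48)) = 264054 - (110 + 11*28) = 264054 - (110 + 308) = 264054 - 1*418 = 264054 - 418 = 263636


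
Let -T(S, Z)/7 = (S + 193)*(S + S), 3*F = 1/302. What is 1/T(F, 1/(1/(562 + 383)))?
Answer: -410418/1224013 ≈ -0.33531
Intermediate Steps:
F = 1/906 (F = (1/3)/302 = (1/3)*(1/302) = 1/906 ≈ 0.0011038)
T(S, Z) = -14*S*(193 + S) (T(S, Z) = -7*(S + 193)*(S + S) = -7*(193 + S)*2*S = -14*S*(193 + S))
1/T(F, 1/(1/(562 + 383))) = 1/(-14*1/906*(193 + 1/906)) = 1/(-14*1/906*174859/906) = 1/(-1224013/410418) = -410418/1224013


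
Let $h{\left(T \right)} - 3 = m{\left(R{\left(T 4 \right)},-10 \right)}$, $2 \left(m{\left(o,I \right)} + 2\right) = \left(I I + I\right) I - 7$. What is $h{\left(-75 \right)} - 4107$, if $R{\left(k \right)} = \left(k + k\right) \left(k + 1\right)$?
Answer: $- \frac{9119}{2} \approx -4559.5$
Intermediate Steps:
$R{\left(k \right)} = 2 k \left(1 + k\right)$
$m{\left(o,I \right)} = - \frac{11}{2} + \frac{I \left(I + I^{2}\right)}{2}$ ($m{\left(o,I \right)} = -2 + \frac{\left(I I + I\right) I - 7}{2} = -2 + \frac{\left(I^{2} + I\right) I - 7}{2} = -2 + \frac{\left(I + I^{2}\right) I - 7}{2} = -2 + \frac{I \left(I + I^{2}\right) - 7}{2} = -2 + \frac{-7 + I \left(I + I^{2}\right)}{2} = -2 + \left(- \frac{7}{2} + \frac{I \left(I + I^{2}\right)}{2}\right) = - \frac{11}{2} + \frac{I \left(I + I^{2}\right)}{2}$)
$h{\left(T \right)} = - \frac{905}{2}$ ($h{\left(T \right)} = 3 + \left(- \frac{11}{2} + \frac{\left(-10\right)^{2}}{2} + \frac{\left(-10\right)^{3}}{2}\right) = 3 + \left(- \frac{11}{2} + \frac{1}{2} \cdot 100 + \frac{1}{2} \left(-1000\right)\right) = 3 - \frac{911}{2} = - \frac{905}{2}$)
$h{\left(-75 \right)} - 4107 = - \frac{905}{2} - 4107 = - \frac{9119}{2}$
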